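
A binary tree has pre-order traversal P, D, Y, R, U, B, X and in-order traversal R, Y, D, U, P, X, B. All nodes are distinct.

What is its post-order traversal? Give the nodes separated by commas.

The first element of pre-order is the root; it splits in-order into left and right subtrees.
Root P: left subtree has 4 nodes {R, Y, D, U}, right has 2 {X, B}.
  Root D: left subtree has 2 nodes {R, Y}, right has 1 {U}.
    Root Y: left subtree has 1 node {R}, right has 0 { }.
  Root B: left subtree has 1 node {X}, right has 0 { }.

R, Y, U, D, X, B, P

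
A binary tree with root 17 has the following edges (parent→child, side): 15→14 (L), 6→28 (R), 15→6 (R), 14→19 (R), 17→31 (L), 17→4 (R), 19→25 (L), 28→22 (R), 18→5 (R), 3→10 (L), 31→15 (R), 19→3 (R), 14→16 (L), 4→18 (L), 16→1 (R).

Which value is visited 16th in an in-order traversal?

4

In-order visits the left subtree, then the node, then the right subtree.
At 17: go left to 31.
  At 31: no left child.
  Visit 31.
  At 31: go right to 15.
    At 15: go left to 14.
      At 14: go left to 16.
        At 16: no left child.
        Visit 16.
        At 16: go right to 1.
          1 is a leaf — visit 1.
      Visit 14.
      At 14: go right to 19.
        At 19: go left to 25.
          25 is a leaf — visit 25.
        Visit 19.
        At 19: go right to 3.
          At 3: go left to 10.
            10 is a leaf — visit 10.
          Visit 3.
          At 3: no right child.
    Visit 15.
    At 15: go right to 6.
      At 6: no left child.
      Visit 6.
      At 6: go right to 28.
        At 28: no left child.
        Visit 28.
        At 28: go right to 22.
          22 is a leaf — visit 22.
Visit 17.
At 17: go right to 4.
  At 4: go left to 18.
    At 18: no left child.
    Visit 18.
    At 18: go right to 5.
      5 is a leaf — visit 5.
  Visit 4.
  At 4: no right child.
Full in-order sequence: 31, 16, 1, 14, 25, 19, 10, 3, 15, 6, 28, 22, 17, 18, 5, 4.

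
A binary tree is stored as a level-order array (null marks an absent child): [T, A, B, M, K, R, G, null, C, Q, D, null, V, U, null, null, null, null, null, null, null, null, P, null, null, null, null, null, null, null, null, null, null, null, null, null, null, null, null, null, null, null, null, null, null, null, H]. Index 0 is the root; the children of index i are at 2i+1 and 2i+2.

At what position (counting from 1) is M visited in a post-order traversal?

2

Post-order visits the left subtree, then the right subtree, then the node.
At T: go left to A.
  At A: go left to M.
    At M: no left child.
    At M: go right to C.
      C is a leaf — visit C.
    Visit M.
  At A: go right to K.
    At K: go left to Q.
      Q is a leaf — visit Q.
    At K: go right to D.
      At D: no left child.
      At D: go right to P.
        At P: no left child.
        At P: go right to H.
          H is a leaf — visit H.
        Visit P.
      Visit D.
    Visit K.
  Visit A.
At T: go right to B.
  At B: go left to R.
    At R: no left child.
    At R: go right to V.
      V is a leaf — visit V.
    Visit R.
  At B: go right to G.
    At G: go left to U.
      U is a leaf — visit U.
    At G: no right child.
    Visit G.
  Visit B.
Visit T.
Full post-order sequence: C, M, Q, H, P, D, K, A, V, R, U, G, B, T.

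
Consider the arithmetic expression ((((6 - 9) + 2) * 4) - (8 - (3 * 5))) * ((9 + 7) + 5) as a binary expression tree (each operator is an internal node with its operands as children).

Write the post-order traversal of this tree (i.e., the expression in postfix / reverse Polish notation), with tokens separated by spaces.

Post-order on an expression tree gives postfix notation: for each operator, emit left operand, right operand, then the operator.

6 9 - 2 + 4 * 8 3 5 * - - 9 7 + 5 + *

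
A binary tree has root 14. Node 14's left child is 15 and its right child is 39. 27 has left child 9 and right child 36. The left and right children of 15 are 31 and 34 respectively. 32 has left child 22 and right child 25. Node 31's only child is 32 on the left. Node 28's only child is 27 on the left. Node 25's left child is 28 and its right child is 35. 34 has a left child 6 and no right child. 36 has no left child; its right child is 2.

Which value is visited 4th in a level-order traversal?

Level-order visits nodes level by level from the root, left to right within each level.
Level 0: 14
Level 1: 15, 39
Level 2: 31, 34
Level 3: 32, 6
Level 4: 22, 25
Level 5: 28, 35
Level 6: 27
Level 7: 9, 36
Level 8: 2
Full level-order sequence: 14, 15, 39, 31, 34, 32, 6, 22, 25, 28, 35, 27, 9, 36, 2.

31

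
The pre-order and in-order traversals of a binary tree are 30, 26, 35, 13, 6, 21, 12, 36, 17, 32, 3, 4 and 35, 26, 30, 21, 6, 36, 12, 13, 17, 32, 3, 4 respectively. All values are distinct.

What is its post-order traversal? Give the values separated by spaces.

The first element of pre-order is the root; it splits in-order into left and right subtrees.
Root 30: left subtree has 2 nodes {35, 26}, right has 9 {21, 6, 36, 12, 13, 17, 32, 3, 4}.
  Root 26: left subtree has 1 node {35}, right has 0 { }.
  Root 13: left subtree has 4 nodes {21, 6, 36, 12}, right has 4 {17, 32, 3, 4}.
    Root 6: left subtree has 1 node {21}, right has 2 {36, 12}.
      Root 12: left subtree has 1 node {36}, right has 0 { }.
    Root 17: left subtree has 0 nodes { }, right has 3 {32, 3, 4}.
      Root 32: left subtree has 0 nodes { }, right has 2 {3, 4}.
        Root 3: left subtree has 0 nodes { }, right has 1 {4}.

35 26 21 36 12 6 4 3 32 17 13 30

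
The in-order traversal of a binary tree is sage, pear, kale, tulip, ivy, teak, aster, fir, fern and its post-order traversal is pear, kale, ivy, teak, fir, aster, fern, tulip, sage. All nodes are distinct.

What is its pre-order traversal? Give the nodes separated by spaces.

The last element of post-order is the root; it splits in-order into left and right subtrees.
Root sage: left subtree has 0 nodes { }, right has 8 {pear, kale, tulip, ivy, teak, aster, fir, fern}.
  Root tulip: left subtree has 2 nodes {pear, kale}, right has 5 {ivy, teak, aster, fir, fern}.
    Root kale: left subtree has 1 node {pear}, right has 0 { }.
    Root fern: left subtree has 4 nodes {ivy, teak, aster, fir}, right has 0 { }.
      Root aster: left subtree has 2 nodes {ivy, teak}, right has 1 {fir}.
        Root teak: left subtree has 1 node {ivy}, right has 0 { }.

sage tulip kale pear fern aster teak ivy fir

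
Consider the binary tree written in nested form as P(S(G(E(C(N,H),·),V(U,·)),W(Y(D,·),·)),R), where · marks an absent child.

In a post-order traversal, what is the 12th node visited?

Post-order visits the left subtree, then the right subtree, then the node.
At P: go left to S.
  At S: go left to G.
    At G: go left to E.
      At E: go left to C.
        At C: go left to N.
          N is a leaf — visit N.
        At C: go right to H.
          H is a leaf — visit H.
        Visit C.
      At E: no right child.
      Visit E.
    At G: go right to V.
      At V: go left to U.
        U is a leaf — visit U.
      At V: no right child.
      Visit V.
    Visit G.
  At S: go right to W.
    At W: go left to Y.
      At Y: go left to D.
        D is a leaf — visit D.
      At Y: no right child.
      Visit Y.
    At W: no right child.
    Visit W.
  Visit S.
At P: go right to R.
  R is a leaf — visit R.
Visit P.
Full post-order sequence: N, H, C, E, U, V, G, D, Y, W, S, R, P.

R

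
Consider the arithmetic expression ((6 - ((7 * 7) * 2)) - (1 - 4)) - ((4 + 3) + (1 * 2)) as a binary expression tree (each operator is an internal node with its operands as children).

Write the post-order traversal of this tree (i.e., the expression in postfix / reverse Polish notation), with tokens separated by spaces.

Post-order on an expression tree gives postfix notation: for each operator, emit left operand, right operand, then the operator.

6 7 7 * 2 * - 1 4 - - 4 3 + 1 2 * + -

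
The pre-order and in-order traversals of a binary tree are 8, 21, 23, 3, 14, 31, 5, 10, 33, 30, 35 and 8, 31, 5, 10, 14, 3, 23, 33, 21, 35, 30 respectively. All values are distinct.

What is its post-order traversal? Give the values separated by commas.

10, 5, 31, 14, 3, 33, 23, 35, 30, 21, 8

The first element of pre-order is the root; it splits in-order into left and right subtrees.
Root 8: left subtree has 0 nodes { }, right has 10 {31, 5, 10, 14, 3, 23, 33, 21, 35, 30}.
  Root 21: left subtree has 7 nodes {31, 5, 10, 14, 3, 23, 33}, right has 2 {35, 30}.
    Root 23: left subtree has 5 nodes {31, 5, 10, 14, 3}, right has 1 {33}.
      Root 3: left subtree has 4 nodes {31, 5, 10, 14}, right has 0 { }.
        Root 14: left subtree has 3 nodes {31, 5, 10}, right has 0 { }.
          Root 31: left subtree has 0 nodes { }, right has 2 {5, 10}.
            Root 5: left subtree has 0 nodes { }, right has 1 {10}.
    Root 30: left subtree has 1 node {35}, right has 0 { }.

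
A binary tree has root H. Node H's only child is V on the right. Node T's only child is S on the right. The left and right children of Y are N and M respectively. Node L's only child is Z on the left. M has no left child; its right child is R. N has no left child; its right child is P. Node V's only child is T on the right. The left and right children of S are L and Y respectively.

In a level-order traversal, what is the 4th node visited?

Level-order visits nodes level by level from the root, left to right within each level.
Level 0: H
Level 1: V
Level 2: T
Level 3: S
Level 4: L, Y
Level 5: Z, N, M
Level 6: P, R
Full level-order sequence: H, V, T, S, L, Y, Z, N, M, P, R.

S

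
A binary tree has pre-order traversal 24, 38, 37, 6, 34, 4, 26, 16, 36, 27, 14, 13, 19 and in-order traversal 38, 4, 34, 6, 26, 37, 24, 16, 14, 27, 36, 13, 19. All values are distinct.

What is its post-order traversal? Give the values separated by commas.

4, 34, 26, 6, 37, 38, 14, 27, 19, 13, 36, 16, 24

The first element of pre-order is the root; it splits in-order into left and right subtrees.
Root 24: left subtree has 6 nodes {38, 4, 34, 6, 26, 37}, right has 6 {16, 14, 27, 36, 13, 19}.
  Root 38: left subtree has 0 nodes { }, right has 5 {4, 34, 6, 26, 37}.
    Root 37: left subtree has 4 nodes {4, 34, 6, 26}, right has 0 { }.
      Root 6: left subtree has 2 nodes {4, 34}, right has 1 {26}.
        Root 34: left subtree has 1 node {4}, right has 0 { }.
  Root 16: left subtree has 0 nodes { }, right has 5 {14, 27, 36, 13, 19}.
    Root 36: left subtree has 2 nodes {14, 27}, right has 2 {13, 19}.
      Root 27: left subtree has 1 node {14}, right has 0 { }.
      Root 13: left subtree has 0 nodes { }, right has 1 {19}.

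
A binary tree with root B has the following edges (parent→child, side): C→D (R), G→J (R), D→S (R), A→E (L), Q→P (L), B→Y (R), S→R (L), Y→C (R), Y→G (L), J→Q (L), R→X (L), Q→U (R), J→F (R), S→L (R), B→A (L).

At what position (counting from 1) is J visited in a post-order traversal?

Post-order visits the left subtree, then the right subtree, then the node.
At B: go left to A.
  At A: go left to E.
    E is a leaf — visit E.
  At A: no right child.
  Visit A.
At B: go right to Y.
  At Y: go left to G.
    At G: no left child.
    At G: go right to J.
      At J: go left to Q.
        At Q: go left to P.
          P is a leaf — visit P.
        At Q: go right to U.
          U is a leaf — visit U.
        Visit Q.
      At J: go right to F.
        F is a leaf — visit F.
      Visit J.
    Visit G.
  At Y: go right to C.
    At C: no left child.
    At C: go right to D.
      At D: no left child.
      At D: go right to S.
        At S: go left to R.
          At R: go left to X.
            X is a leaf — visit X.
          At R: no right child.
          Visit R.
        At S: go right to L.
          L is a leaf — visit L.
        Visit S.
      Visit D.
    Visit C.
  Visit Y.
Visit B.
Full post-order sequence: E, A, P, U, Q, F, J, G, X, R, L, S, D, C, Y, B.

7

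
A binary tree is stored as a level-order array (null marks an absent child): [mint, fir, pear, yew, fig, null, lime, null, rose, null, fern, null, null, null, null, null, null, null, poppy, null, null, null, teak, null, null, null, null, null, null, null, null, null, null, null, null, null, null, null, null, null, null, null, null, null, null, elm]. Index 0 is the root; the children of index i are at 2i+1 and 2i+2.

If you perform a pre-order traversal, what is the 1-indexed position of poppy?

Pre-order visits the node, then its left subtree, then its right subtree.
Visit mint.
At mint: go left to fir.
  Visit fir.
  At fir: go left to yew.
    Visit yew.
    At yew: no left child.
    At yew: go right to rose.
      Visit rose.
      At rose: no left child.
      At rose: go right to poppy.
        poppy is a leaf — visit poppy.
  At fir: go right to fig.
    Visit fig.
    At fig: no left child.
    At fig: go right to fern.
      Visit fern.
      At fern: no left child.
      At fern: go right to teak.
        Visit teak.
        At teak: go left to elm.
          elm is a leaf — visit elm.
        At teak: no right child.
At mint: go right to pear.
  Visit pear.
  At pear: no left child.
  At pear: go right to lime.
    lime is a leaf — visit lime.
Full pre-order sequence: mint, fir, yew, rose, poppy, fig, fern, teak, elm, pear, lime.

5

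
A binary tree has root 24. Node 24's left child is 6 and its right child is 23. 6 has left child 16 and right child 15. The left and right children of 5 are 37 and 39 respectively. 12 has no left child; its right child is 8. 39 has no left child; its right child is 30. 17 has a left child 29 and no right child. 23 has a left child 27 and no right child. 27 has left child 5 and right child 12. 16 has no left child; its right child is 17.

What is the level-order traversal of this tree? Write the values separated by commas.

Level-order visits nodes level by level from the root, left to right within each level.
Level 0: 24
Level 1: 6, 23
Level 2: 16, 15, 27
Level 3: 17, 5, 12
Level 4: 29, 37, 39, 8
Level 5: 30

24, 6, 23, 16, 15, 27, 17, 5, 12, 29, 37, 39, 8, 30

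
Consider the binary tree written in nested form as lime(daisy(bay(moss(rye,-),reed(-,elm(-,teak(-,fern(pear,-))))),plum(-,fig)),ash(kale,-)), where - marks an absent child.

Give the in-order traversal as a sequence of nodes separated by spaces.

In-order visits the left subtree, then the node, then the right subtree.
At lime: go left to daisy.
  At daisy: go left to bay.
    At bay: go left to moss.
      At moss: go left to rye.
        rye is a leaf — visit rye.
      Visit moss.
      At moss: no right child.
    Visit bay.
    At bay: go right to reed.
      At reed: no left child.
      Visit reed.
      At reed: go right to elm.
        At elm: no left child.
        Visit elm.
        At elm: go right to teak.
          At teak: no left child.
          Visit teak.
          At teak: go right to fern.
            At fern: go left to pear.
              pear is a leaf — visit pear.
            Visit fern.
            At fern: no right child.
  Visit daisy.
  At daisy: go right to plum.
    At plum: no left child.
    Visit plum.
    At plum: go right to fig.
      fig is a leaf — visit fig.
Visit lime.
At lime: go right to ash.
  At ash: go left to kale.
    kale is a leaf — visit kale.
  Visit ash.
  At ash: no right child.

rye moss bay reed elm teak pear fern daisy plum fig lime kale ash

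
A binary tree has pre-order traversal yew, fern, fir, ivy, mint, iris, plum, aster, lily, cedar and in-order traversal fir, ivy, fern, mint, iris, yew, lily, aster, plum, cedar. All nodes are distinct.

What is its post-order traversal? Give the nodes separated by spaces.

ivy fir iris mint fern lily aster cedar plum yew

The first element of pre-order is the root; it splits in-order into left and right subtrees.
Root yew: left subtree has 5 nodes {fir, ivy, fern, mint, iris}, right has 4 {lily, aster, plum, cedar}.
  Root fern: left subtree has 2 nodes {fir, ivy}, right has 2 {mint, iris}.
    Root fir: left subtree has 0 nodes { }, right has 1 {ivy}.
    Root mint: left subtree has 0 nodes { }, right has 1 {iris}.
  Root plum: left subtree has 2 nodes {lily, aster}, right has 1 {cedar}.
    Root aster: left subtree has 1 node {lily}, right has 0 { }.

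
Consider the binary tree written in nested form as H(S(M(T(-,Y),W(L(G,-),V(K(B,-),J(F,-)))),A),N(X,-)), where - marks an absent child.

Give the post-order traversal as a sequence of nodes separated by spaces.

Post-order visits the left subtree, then the right subtree, then the node.
At H: go left to S.
  At S: go left to M.
    At M: go left to T.
      At T: no left child.
      At T: go right to Y.
        Y is a leaf — visit Y.
      Visit T.
    At M: go right to W.
      At W: go left to L.
        At L: go left to G.
          G is a leaf — visit G.
        At L: no right child.
        Visit L.
      At W: go right to V.
        At V: go left to K.
          At K: go left to B.
            B is a leaf — visit B.
          At K: no right child.
          Visit K.
        At V: go right to J.
          At J: go left to F.
            F is a leaf — visit F.
          At J: no right child.
          Visit J.
        Visit V.
      Visit W.
    Visit M.
  At S: go right to A.
    A is a leaf — visit A.
  Visit S.
At H: go right to N.
  At N: go left to X.
    X is a leaf — visit X.
  At N: no right child.
  Visit N.
Visit H.

Y T G L B K F J V W M A S X N H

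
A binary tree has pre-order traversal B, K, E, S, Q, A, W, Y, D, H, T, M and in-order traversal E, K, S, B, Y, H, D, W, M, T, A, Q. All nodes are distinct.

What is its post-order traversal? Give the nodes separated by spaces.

The first element of pre-order is the root; it splits in-order into left and right subtrees.
Root B: left subtree has 3 nodes {E, K, S}, right has 8 {Y, H, D, W, M, T, A, Q}.
  Root K: left subtree has 1 node {E}, right has 1 {S}.
  Root Q: left subtree has 7 nodes {Y, H, D, W, M, T, A}, right has 0 { }.
    Root A: left subtree has 6 nodes {Y, H, D, W, M, T}, right has 0 { }.
      Root W: left subtree has 3 nodes {Y, H, D}, right has 2 {M, T}.
        Root Y: left subtree has 0 nodes { }, right has 2 {H, D}.
          Root D: left subtree has 1 node {H}, right has 0 { }.
        Root T: left subtree has 1 node {M}, right has 0 { }.

E S K H D Y M T W A Q B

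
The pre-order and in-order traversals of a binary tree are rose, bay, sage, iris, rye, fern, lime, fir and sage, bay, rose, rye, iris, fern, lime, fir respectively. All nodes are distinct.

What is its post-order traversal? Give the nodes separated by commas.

The first element of pre-order is the root; it splits in-order into left and right subtrees.
Root rose: left subtree has 2 nodes {sage, bay}, right has 5 {rye, iris, fern, lime, fir}.
  Root bay: left subtree has 1 node {sage}, right has 0 { }.
  Root iris: left subtree has 1 node {rye}, right has 3 {fern, lime, fir}.
    Root fern: left subtree has 0 nodes { }, right has 2 {lime, fir}.
      Root lime: left subtree has 0 nodes { }, right has 1 {fir}.

sage, bay, rye, fir, lime, fern, iris, rose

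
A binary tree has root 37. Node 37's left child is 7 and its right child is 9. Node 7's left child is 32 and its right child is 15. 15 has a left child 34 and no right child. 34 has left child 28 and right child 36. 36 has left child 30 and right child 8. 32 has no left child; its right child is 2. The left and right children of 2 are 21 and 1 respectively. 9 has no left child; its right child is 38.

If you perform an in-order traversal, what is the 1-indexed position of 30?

8

In-order visits the left subtree, then the node, then the right subtree.
At 37: go left to 7.
  At 7: go left to 32.
    At 32: no left child.
    Visit 32.
    At 32: go right to 2.
      At 2: go left to 21.
        21 is a leaf — visit 21.
      Visit 2.
      At 2: go right to 1.
        1 is a leaf — visit 1.
  Visit 7.
  At 7: go right to 15.
    At 15: go left to 34.
      At 34: go left to 28.
        28 is a leaf — visit 28.
      Visit 34.
      At 34: go right to 36.
        At 36: go left to 30.
          30 is a leaf — visit 30.
        Visit 36.
        At 36: go right to 8.
          8 is a leaf — visit 8.
    Visit 15.
    At 15: no right child.
Visit 37.
At 37: go right to 9.
  At 9: no left child.
  Visit 9.
  At 9: go right to 38.
    38 is a leaf — visit 38.
Full in-order sequence: 32, 21, 2, 1, 7, 28, 34, 30, 36, 8, 15, 37, 9, 38.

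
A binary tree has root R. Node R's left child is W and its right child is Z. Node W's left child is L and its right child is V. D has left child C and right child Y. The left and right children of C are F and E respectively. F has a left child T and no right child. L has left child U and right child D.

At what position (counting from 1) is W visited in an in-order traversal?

In-order visits the left subtree, then the node, then the right subtree.
At R: go left to W.
  At W: go left to L.
    At L: go left to U.
      U is a leaf — visit U.
    Visit L.
    At L: go right to D.
      At D: go left to C.
        At C: go left to F.
          At F: go left to T.
            T is a leaf — visit T.
          Visit F.
          At F: no right child.
        Visit C.
        At C: go right to E.
          E is a leaf — visit E.
      Visit D.
      At D: go right to Y.
        Y is a leaf — visit Y.
  Visit W.
  At W: go right to V.
    V is a leaf — visit V.
Visit R.
At R: go right to Z.
  Z is a leaf — visit Z.
Full in-order sequence: U, L, T, F, C, E, D, Y, W, V, R, Z.

9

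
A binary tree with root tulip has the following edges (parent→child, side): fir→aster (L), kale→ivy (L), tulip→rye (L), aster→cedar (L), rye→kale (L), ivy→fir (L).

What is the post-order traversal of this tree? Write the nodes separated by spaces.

Post-order visits the left subtree, then the right subtree, then the node.
At tulip: go left to rye.
  At rye: go left to kale.
    At kale: go left to ivy.
      At ivy: go left to fir.
        At fir: go left to aster.
          At aster: go left to cedar.
            cedar is a leaf — visit cedar.
          At aster: no right child.
          Visit aster.
        At fir: no right child.
        Visit fir.
      At ivy: no right child.
      Visit ivy.
    At kale: no right child.
    Visit kale.
  At rye: no right child.
  Visit rye.
At tulip: no right child.
Visit tulip.

cedar aster fir ivy kale rye tulip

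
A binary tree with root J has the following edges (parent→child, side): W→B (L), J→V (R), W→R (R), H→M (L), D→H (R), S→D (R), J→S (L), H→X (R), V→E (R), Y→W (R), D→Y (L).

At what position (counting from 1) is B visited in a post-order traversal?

Post-order visits the left subtree, then the right subtree, then the node.
At J: go left to S.
  At S: no left child.
  At S: go right to D.
    At D: go left to Y.
      At Y: no left child.
      At Y: go right to W.
        At W: go left to B.
          B is a leaf — visit B.
        At W: go right to R.
          R is a leaf — visit R.
        Visit W.
      Visit Y.
    At D: go right to H.
      At H: go left to M.
        M is a leaf — visit M.
      At H: go right to X.
        X is a leaf — visit X.
      Visit H.
    Visit D.
  Visit S.
At J: go right to V.
  At V: no left child.
  At V: go right to E.
    E is a leaf — visit E.
  Visit V.
Visit J.
Full post-order sequence: B, R, W, Y, M, X, H, D, S, E, V, J.

1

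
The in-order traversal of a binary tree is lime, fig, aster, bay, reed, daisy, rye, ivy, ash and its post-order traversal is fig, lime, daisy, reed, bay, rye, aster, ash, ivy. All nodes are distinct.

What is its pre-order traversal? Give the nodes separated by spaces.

The last element of post-order is the root; it splits in-order into left and right subtrees.
Root ivy: left subtree has 7 nodes {lime, fig, aster, bay, reed, daisy, rye}, right has 1 {ash}.
  Root aster: left subtree has 2 nodes {lime, fig}, right has 4 {bay, reed, daisy, rye}.
    Root lime: left subtree has 0 nodes { }, right has 1 {fig}.
    Root rye: left subtree has 3 nodes {bay, reed, daisy}, right has 0 { }.
      Root bay: left subtree has 0 nodes { }, right has 2 {reed, daisy}.
        Root reed: left subtree has 0 nodes { }, right has 1 {daisy}.

ivy aster lime fig rye bay reed daisy ash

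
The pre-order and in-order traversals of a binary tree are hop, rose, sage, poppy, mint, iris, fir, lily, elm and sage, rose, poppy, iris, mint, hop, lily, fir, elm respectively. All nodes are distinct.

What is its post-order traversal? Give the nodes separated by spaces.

sage iris mint poppy rose lily elm fir hop

The first element of pre-order is the root; it splits in-order into left and right subtrees.
Root hop: left subtree has 5 nodes {sage, rose, poppy, iris, mint}, right has 3 {lily, fir, elm}.
  Root rose: left subtree has 1 node {sage}, right has 3 {poppy, iris, mint}.
    Root poppy: left subtree has 0 nodes { }, right has 2 {iris, mint}.
      Root mint: left subtree has 1 node {iris}, right has 0 { }.
  Root fir: left subtree has 1 node {lily}, right has 1 {elm}.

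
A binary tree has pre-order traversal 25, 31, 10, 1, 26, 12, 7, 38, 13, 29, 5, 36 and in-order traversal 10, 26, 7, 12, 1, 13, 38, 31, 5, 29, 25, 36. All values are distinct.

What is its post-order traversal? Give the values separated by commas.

7, 12, 26, 13, 38, 1, 10, 5, 29, 31, 36, 25

The first element of pre-order is the root; it splits in-order into left and right subtrees.
Root 25: left subtree has 10 nodes {10, 26, 7, 12, 1, 13, 38, 31, 5, 29}, right has 1 {36}.
  Root 31: left subtree has 7 nodes {10, 26, 7, 12, 1, 13, 38}, right has 2 {5, 29}.
    Root 10: left subtree has 0 nodes { }, right has 6 {26, 7, 12, 1, 13, 38}.
      Root 1: left subtree has 3 nodes {26, 7, 12}, right has 2 {13, 38}.
        Root 26: left subtree has 0 nodes { }, right has 2 {7, 12}.
          Root 12: left subtree has 1 node {7}, right has 0 { }.
        Root 38: left subtree has 1 node {13}, right has 0 { }.
    Root 29: left subtree has 1 node {5}, right has 0 { }.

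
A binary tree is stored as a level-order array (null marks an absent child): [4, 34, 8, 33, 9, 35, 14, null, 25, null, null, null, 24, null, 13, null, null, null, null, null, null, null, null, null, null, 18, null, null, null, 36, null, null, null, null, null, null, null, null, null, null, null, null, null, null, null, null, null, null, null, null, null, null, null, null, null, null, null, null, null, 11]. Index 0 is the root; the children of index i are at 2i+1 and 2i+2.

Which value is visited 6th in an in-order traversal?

35

In-order visits the left subtree, then the node, then the right subtree.
At 4: go left to 34.
  At 34: go left to 33.
    At 33: no left child.
    Visit 33.
    At 33: go right to 25.
      25 is a leaf — visit 25.
  Visit 34.
  At 34: go right to 9.
    9 is a leaf — visit 9.
Visit 4.
At 4: go right to 8.
  At 8: go left to 35.
    At 35: no left child.
    Visit 35.
    At 35: go right to 24.
      At 24: go left to 18.
        18 is a leaf — visit 18.
      Visit 24.
      At 24: no right child.
  Visit 8.
  At 8: go right to 14.
    At 14: no left child.
    Visit 14.
    At 14: go right to 13.
      At 13: go left to 36.
        At 36: go left to 11.
          11 is a leaf — visit 11.
        Visit 36.
        At 36: no right child.
      Visit 13.
      At 13: no right child.
Full in-order sequence: 33, 25, 34, 9, 4, 35, 18, 24, 8, 14, 11, 36, 13.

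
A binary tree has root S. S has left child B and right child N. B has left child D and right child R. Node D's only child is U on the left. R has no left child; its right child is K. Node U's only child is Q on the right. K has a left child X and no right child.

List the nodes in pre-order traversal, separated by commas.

Pre-order visits the node, then its left subtree, then its right subtree.
Visit S.
At S: go left to B.
  Visit B.
  At B: go left to D.
    Visit D.
    At D: go left to U.
      Visit U.
      At U: no left child.
      At U: go right to Q.
        Q is a leaf — visit Q.
    At D: no right child.
  At B: go right to R.
    Visit R.
    At R: no left child.
    At R: go right to K.
      Visit K.
      At K: go left to X.
        X is a leaf — visit X.
      At K: no right child.
At S: go right to N.
  N is a leaf — visit N.

S, B, D, U, Q, R, K, X, N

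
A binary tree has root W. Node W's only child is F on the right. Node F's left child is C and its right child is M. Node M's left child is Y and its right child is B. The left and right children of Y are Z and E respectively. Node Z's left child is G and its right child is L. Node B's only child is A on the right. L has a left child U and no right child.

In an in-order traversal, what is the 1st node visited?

In-order visits the left subtree, then the node, then the right subtree.
At W: no left child.
Visit W.
At W: go right to F.
  At F: go left to C.
    C is a leaf — visit C.
  Visit F.
  At F: go right to M.
    At M: go left to Y.
      At Y: go left to Z.
        At Z: go left to G.
          G is a leaf — visit G.
        Visit Z.
        At Z: go right to L.
          At L: go left to U.
            U is a leaf — visit U.
          Visit L.
          At L: no right child.
      Visit Y.
      At Y: go right to E.
        E is a leaf — visit E.
    Visit M.
    At M: go right to B.
      At B: no left child.
      Visit B.
      At B: go right to A.
        A is a leaf — visit A.
Full in-order sequence: W, C, F, G, Z, U, L, Y, E, M, B, A.

W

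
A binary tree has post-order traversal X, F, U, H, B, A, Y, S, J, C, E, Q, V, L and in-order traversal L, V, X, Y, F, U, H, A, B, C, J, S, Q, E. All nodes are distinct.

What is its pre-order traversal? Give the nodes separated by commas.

The last element of post-order is the root; it splits in-order into left and right subtrees.
Root L: left subtree has 0 nodes { }, right has 13 {V, X, Y, F, U, H, A, B, C, J, S, Q, E}.
  Root V: left subtree has 0 nodes { }, right has 12 {X, Y, F, U, H, A, B, C, J, S, Q, E}.
    Root Q: left subtree has 10 nodes {X, Y, F, U, H, A, B, C, J, S}, right has 1 {E}.
      Root C: left subtree has 7 nodes {X, Y, F, U, H, A, B}, right has 2 {J, S}.
        Root Y: left subtree has 1 node {X}, right has 5 {F, U, H, A, B}.
          Root A: left subtree has 3 nodes {F, U, H}, right has 1 {B}.
            Root H: left subtree has 2 nodes {F, U}, right has 0 { }.
              Root U: left subtree has 1 node {F}, right has 0 { }.
        Root J: left subtree has 0 nodes { }, right has 1 {S}.

L, V, Q, C, Y, X, A, H, U, F, B, J, S, E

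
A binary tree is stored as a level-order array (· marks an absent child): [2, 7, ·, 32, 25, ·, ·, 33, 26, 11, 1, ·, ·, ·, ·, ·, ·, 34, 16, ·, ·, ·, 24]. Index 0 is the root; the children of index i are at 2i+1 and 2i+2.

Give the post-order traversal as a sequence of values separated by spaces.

Post-order visits the left subtree, then the right subtree, then the node.
At 2: go left to 7.
  At 7: go left to 32.
    At 32: go left to 33.
      33 is a leaf — visit 33.
    At 32: go right to 26.
      At 26: go left to 34.
        34 is a leaf — visit 34.
      At 26: go right to 16.
        16 is a leaf — visit 16.
      Visit 26.
    Visit 32.
  At 7: go right to 25.
    At 25: go left to 11.
      11 is a leaf — visit 11.
    At 25: go right to 1.
      At 1: no left child.
      At 1: go right to 24.
        24 is a leaf — visit 24.
      Visit 1.
    Visit 25.
  Visit 7.
At 2: no right child.
Visit 2.

33 34 16 26 32 11 24 1 25 7 2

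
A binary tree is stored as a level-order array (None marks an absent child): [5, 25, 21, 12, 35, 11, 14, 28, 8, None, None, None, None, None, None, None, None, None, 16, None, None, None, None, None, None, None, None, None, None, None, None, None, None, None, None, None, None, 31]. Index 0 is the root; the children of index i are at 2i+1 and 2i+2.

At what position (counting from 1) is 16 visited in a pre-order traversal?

6

Pre-order visits the node, then its left subtree, then its right subtree.
Visit 5.
At 5: go left to 25.
  Visit 25.
  At 25: go left to 12.
    Visit 12.
    At 12: go left to 28.
      28 is a leaf — visit 28.
    At 12: go right to 8.
      Visit 8.
      At 8: no left child.
      At 8: go right to 16.
        Visit 16.
        At 16: go left to 31.
          31 is a leaf — visit 31.
        At 16: no right child.
  At 25: go right to 35.
    35 is a leaf — visit 35.
At 5: go right to 21.
  Visit 21.
  At 21: go left to 11.
    11 is a leaf — visit 11.
  At 21: go right to 14.
    14 is a leaf — visit 14.
Full pre-order sequence: 5, 25, 12, 28, 8, 16, 31, 35, 21, 11, 14.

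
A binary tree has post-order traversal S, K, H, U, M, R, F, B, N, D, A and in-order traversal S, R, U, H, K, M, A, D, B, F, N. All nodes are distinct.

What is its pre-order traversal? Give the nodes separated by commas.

The last element of post-order is the root; it splits in-order into left and right subtrees.
Root A: left subtree has 6 nodes {S, R, U, H, K, M}, right has 4 {D, B, F, N}.
  Root R: left subtree has 1 node {S}, right has 4 {U, H, K, M}.
    Root M: left subtree has 3 nodes {U, H, K}, right has 0 { }.
      Root U: left subtree has 0 nodes { }, right has 2 {H, K}.
        Root H: left subtree has 0 nodes { }, right has 1 {K}.
  Root D: left subtree has 0 nodes { }, right has 3 {B, F, N}.
    Root N: left subtree has 2 nodes {B, F}, right has 0 { }.
      Root B: left subtree has 0 nodes { }, right has 1 {F}.

A, R, S, M, U, H, K, D, N, B, F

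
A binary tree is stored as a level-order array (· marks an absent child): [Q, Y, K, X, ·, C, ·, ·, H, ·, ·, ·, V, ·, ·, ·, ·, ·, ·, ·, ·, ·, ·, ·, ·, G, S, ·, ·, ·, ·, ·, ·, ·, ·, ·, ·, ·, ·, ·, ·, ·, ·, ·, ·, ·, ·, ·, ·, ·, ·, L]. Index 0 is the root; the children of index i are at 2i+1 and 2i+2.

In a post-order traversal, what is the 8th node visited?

C

Post-order visits the left subtree, then the right subtree, then the node.
At Q: go left to Y.
  At Y: go left to X.
    At X: no left child.
    At X: go right to H.
      H is a leaf — visit H.
    Visit X.
  At Y: no right child.
  Visit Y.
At Q: go right to K.
  At K: go left to C.
    At C: no left child.
    At C: go right to V.
      At V: go left to G.
        At G: go left to L.
          L is a leaf — visit L.
        At G: no right child.
        Visit G.
      At V: go right to S.
        S is a leaf — visit S.
      Visit V.
    Visit C.
  At K: no right child.
  Visit K.
Visit Q.
Full post-order sequence: H, X, Y, L, G, S, V, C, K, Q.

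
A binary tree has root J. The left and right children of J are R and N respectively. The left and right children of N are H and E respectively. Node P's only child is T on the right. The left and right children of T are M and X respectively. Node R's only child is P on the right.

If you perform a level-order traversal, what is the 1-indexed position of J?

Level-order visits nodes level by level from the root, left to right within each level.
Level 0: J
Level 1: R, N
Level 2: P, H, E
Level 3: T
Level 4: M, X
Full level-order sequence: J, R, N, P, H, E, T, M, X.

1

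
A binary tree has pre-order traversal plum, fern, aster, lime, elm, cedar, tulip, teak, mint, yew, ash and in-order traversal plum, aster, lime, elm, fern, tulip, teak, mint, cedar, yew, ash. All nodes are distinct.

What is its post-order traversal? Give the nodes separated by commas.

elm, lime, aster, mint, teak, tulip, ash, yew, cedar, fern, plum

The first element of pre-order is the root; it splits in-order into left and right subtrees.
Root plum: left subtree has 0 nodes { }, right has 10 {aster, lime, elm, fern, tulip, teak, mint, cedar, yew, ash}.
  Root fern: left subtree has 3 nodes {aster, lime, elm}, right has 6 {tulip, teak, mint, cedar, yew, ash}.
    Root aster: left subtree has 0 nodes { }, right has 2 {lime, elm}.
      Root lime: left subtree has 0 nodes { }, right has 1 {elm}.
    Root cedar: left subtree has 3 nodes {tulip, teak, mint}, right has 2 {yew, ash}.
      Root tulip: left subtree has 0 nodes { }, right has 2 {teak, mint}.
        Root teak: left subtree has 0 nodes { }, right has 1 {mint}.
      Root yew: left subtree has 0 nodes { }, right has 1 {ash}.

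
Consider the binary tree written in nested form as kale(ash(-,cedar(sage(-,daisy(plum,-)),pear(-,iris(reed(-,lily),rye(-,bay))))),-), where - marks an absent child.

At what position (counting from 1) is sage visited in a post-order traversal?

3

Post-order visits the left subtree, then the right subtree, then the node.
At kale: go left to ash.
  At ash: no left child.
  At ash: go right to cedar.
    At cedar: go left to sage.
      At sage: no left child.
      At sage: go right to daisy.
        At daisy: go left to plum.
          plum is a leaf — visit plum.
        At daisy: no right child.
        Visit daisy.
      Visit sage.
    At cedar: go right to pear.
      At pear: no left child.
      At pear: go right to iris.
        At iris: go left to reed.
          At reed: no left child.
          At reed: go right to lily.
            lily is a leaf — visit lily.
          Visit reed.
        At iris: go right to rye.
          At rye: no left child.
          At rye: go right to bay.
            bay is a leaf — visit bay.
          Visit rye.
        Visit iris.
      Visit pear.
    Visit cedar.
  Visit ash.
At kale: no right child.
Visit kale.
Full post-order sequence: plum, daisy, sage, lily, reed, bay, rye, iris, pear, cedar, ash, kale.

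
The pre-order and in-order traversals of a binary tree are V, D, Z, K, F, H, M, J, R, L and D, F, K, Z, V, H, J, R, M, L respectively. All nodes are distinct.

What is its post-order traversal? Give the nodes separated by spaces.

The first element of pre-order is the root; it splits in-order into left and right subtrees.
Root V: left subtree has 4 nodes {D, F, K, Z}, right has 5 {H, J, R, M, L}.
  Root D: left subtree has 0 nodes { }, right has 3 {F, K, Z}.
    Root Z: left subtree has 2 nodes {F, K}, right has 0 { }.
      Root K: left subtree has 1 node {F}, right has 0 { }.
  Root H: left subtree has 0 nodes { }, right has 4 {J, R, M, L}.
    Root M: left subtree has 2 nodes {J, R}, right has 1 {L}.
      Root J: left subtree has 0 nodes { }, right has 1 {R}.

F K Z D R J L M H V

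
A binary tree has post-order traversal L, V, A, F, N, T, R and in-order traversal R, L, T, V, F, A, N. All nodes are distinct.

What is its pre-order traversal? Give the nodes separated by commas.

The last element of post-order is the root; it splits in-order into left and right subtrees.
Root R: left subtree has 0 nodes { }, right has 6 {L, T, V, F, A, N}.
  Root T: left subtree has 1 node {L}, right has 4 {V, F, A, N}.
    Root N: left subtree has 3 nodes {V, F, A}, right has 0 { }.
      Root F: left subtree has 1 node {V}, right has 1 {A}.

R, T, L, N, F, V, A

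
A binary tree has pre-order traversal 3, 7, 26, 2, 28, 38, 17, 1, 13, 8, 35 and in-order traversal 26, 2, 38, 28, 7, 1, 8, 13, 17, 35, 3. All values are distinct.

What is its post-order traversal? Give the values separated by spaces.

The first element of pre-order is the root; it splits in-order into left and right subtrees.
Root 3: left subtree has 10 nodes {26, 2, 38, 28, 7, 1, 8, 13, 17, 35}, right has 0 { }.
  Root 7: left subtree has 4 nodes {26, 2, 38, 28}, right has 5 {1, 8, 13, 17, 35}.
    Root 26: left subtree has 0 nodes { }, right has 3 {2, 38, 28}.
      Root 2: left subtree has 0 nodes { }, right has 2 {38, 28}.
        Root 28: left subtree has 1 node {38}, right has 0 { }.
    Root 17: left subtree has 3 nodes {1, 8, 13}, right has 1 {35}.
      Root 1: left subtree has 0 nodes { }, right has 2 {8, 13}.
        Root 13: left subtree has 1 node {8}, right has 0 { }.

38 28 2 26 8 13 1 35 17 7 3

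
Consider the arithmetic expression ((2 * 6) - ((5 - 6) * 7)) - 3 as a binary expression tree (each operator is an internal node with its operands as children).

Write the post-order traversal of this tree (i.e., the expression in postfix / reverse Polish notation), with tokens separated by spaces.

Post-order on an expression tree gives postfix notation: for each operator, emit left operand, right operand, then the operator.

2 6 * 5 6 - 7 * - 3 -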